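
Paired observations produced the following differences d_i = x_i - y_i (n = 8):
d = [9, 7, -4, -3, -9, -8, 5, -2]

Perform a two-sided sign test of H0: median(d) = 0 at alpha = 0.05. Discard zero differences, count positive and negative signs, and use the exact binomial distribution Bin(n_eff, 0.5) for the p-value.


Step 1: Discard zero differences. Original n = 8; n_eff = number of nonzero differences = 8.
Nonzero differences (with sign): +9, +7, -4, -3, -9, -8, +5, -2
Step 2: Count signs: positive = 3, negative = 5.
Step 3: Under H0: P(positive) = 0.5, so the number of positives S ~ Bin(8, 0.5).
Step 4: Two-sided exact p-value = sum of Bin(8,0.5) probabilities at or below the observed probability = 0.726562.
Step 5: alpha = 0.05. fail to reject H0.

n_eff = 8, pos = 3, neg = 5, p = 0.726562, fail to reject H0.


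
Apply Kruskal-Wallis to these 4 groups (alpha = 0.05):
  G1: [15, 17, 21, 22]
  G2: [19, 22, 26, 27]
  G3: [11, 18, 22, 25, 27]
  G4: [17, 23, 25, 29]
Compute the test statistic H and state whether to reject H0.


Step 1: Combine all N = 17 observations and assign midranks.
sorted (value, group, rank): (11,G3,1), (15,G1,2), (17,G1,3.5), (17,G4,3.5), (18,G3,5), (19,G2,6), (21,G1,7), (22,G1,9), (22,G2,9), (22,G3,9), (23,G4,11), (25,G3,12.5), (25,G4,12.5), (26,G2,14), (27,G2,15.5), (27,G3,15.5), (29,G4,17)
Step 2: Sum ranks within each group.
R_1 = 21.5 (n_1 = 4)
R_2 = 44.5 (n_2 = 4)
R_3 = 43 (n_3 = 5)
R_4 = 44 (n_4 = 4)
Step 3: H = 12/(N(N+1)) * sum(R_i^2/n_i) - 3(N+1)
     = 12/(17*18) * (21.5^2/4 + 44.5^2/4 + 43^2/5 + 44^2/4) - 3*18
     = 0.039216 * 1464.42 - 54
     = 3.428431.
Step 4: Ties present; correction factor C = 1 - 42/(17^3 - 17) = 0.991422. Corrected H = 3.428431 / 0.991422 = 3.458096.
Step 5: Under H0, H ~ chi^2(3); p-value = 0.326238.
Step 6: alpha = 0.05. fail to reject H0.

H = 3.4581, df = 3, p = 0.326238, fail to reject H0.


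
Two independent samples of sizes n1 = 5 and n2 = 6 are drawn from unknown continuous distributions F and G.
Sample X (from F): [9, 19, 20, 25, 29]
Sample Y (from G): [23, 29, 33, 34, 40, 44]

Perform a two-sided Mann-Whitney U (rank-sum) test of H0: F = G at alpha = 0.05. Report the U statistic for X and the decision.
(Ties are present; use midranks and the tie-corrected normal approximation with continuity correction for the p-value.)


Step 1: Combine and sort all 11 observations; assign midranks.
sorted (value, group): (9,X), (19,X), (20,X), (23,Y), (25,X), (29,X), (29,Y), (33,Y), (34,Y), (40,Y), (44,Y)
ranks: 9->1, 19->2, 20->3, 23->4, 25->5, 29->6.5, 29->6.5, 33->8, 34->9, 40->10, 44->11
Step 2: Rank sum for X: R1 = 1 + 2 + 3 + 5 + 6.5 = 17.5.
Step 3: U_X = R1 - n1(n1+1)/2 = 17.5 - 5*6/2 = 17.5 - 15 = 2.5.
       U_Y = n1*n2 - U_X = 30 - 2.5 = 27.5.
Step 4: Ties are present, so use the tie-corrected normal approximation (with continuity correction) for the p-value.
Step 5: p-value = 0.028100; compare to alpha = 0.05. reject H0.

U_X = 2.5, p = 0.028100, reject H0 at alpha = 0.05.


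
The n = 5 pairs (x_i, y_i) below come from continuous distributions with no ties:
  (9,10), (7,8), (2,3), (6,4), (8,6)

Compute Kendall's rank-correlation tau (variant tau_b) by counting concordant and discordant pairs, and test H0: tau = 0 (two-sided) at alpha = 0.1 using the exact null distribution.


Step 1: Enumerate the 10 unordered pairs (i,j) with i<j and classify each by sign(x_j-x_i) * sign(y_j-y_i).
  (1,2):dx=-2,dy=-2->C; (1,3):dx=-7,dy=-7->C; (1,4):dx=-3,dy=-6->C; (1,5):dx=-1,dy=-4->C
  (2,3):dx=-5,dy=-5->C; (2,4):dx=-1,dy=-4->C; (2,5):dx=+1,dy=-2->D; (3,4):dx=+4,dy=+1->C
  (3,5):dx=+6,dy=+3->C; (4,5):dx=+2,dy=+2->C
Step 2: C = 9, D = 1, total pairs = 10.
Step 3: tau = (C - D)/(n(n-1)/2) = (9 - 1)/10 = 0.800000.
Step 4: Exact two-sided p-value (enumerate n! = 120 permutations of y under H0): p = 0.083333.
Step 5: alpha = 0.1. reject H0.

tau_b = 0.8000 (C=9, D=1), p = 0.083333, reject H0.


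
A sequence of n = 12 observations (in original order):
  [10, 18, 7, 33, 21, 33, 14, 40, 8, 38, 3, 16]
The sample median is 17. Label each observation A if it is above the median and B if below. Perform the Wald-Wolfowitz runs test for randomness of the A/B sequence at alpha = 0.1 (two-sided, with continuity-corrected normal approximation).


Step 1: Compute median = 17; label A = above, B = below.
Labels in order: BABAAABABABB  (n_A = 6, n_B = 6)
Step 2: Count runs R = 9.
Step 3: Under H0 (random ordering), E[R] = 2*n_A*n_B/(n_A+n_B) + 1 = 2*6*6/12 + 1 = 7.0000.
        Var[R] = 2*n_A*n_B*(2*n_A*n_B - n_A - n_B) / ((n_A+n_B)^2 * (n_A+n_B-1)) = 4320/1584 = 2.7273.
        SD[R] = 1.6514.
Step 4: Continuity-corrected z = (R - 0.5 - E[R]) / SD[R] = (9 - 0.5 - 7.0000) / 1.6514 = 0.9083.
Step 5: Two-sided p-value via normal approximation = 2*(1 - Phi(|z|)) = 0.363722.
Step 6: alpha = 0.1. fail to reject H0.

R = 9, z = 0.9083, p = 0.363722, fail to reject H0.


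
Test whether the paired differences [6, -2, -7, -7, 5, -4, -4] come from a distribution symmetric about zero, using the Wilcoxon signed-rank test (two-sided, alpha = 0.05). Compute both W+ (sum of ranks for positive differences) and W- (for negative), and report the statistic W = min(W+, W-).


Step 1: Drop any zero differences (none here) and take |d_i|.
|d| = [6, 2, 7, 7, 5, 4, 4]
Step 2: Midrank |d_i| (ties get averaged ranks).
ranks: |6|->5, |2|->1, |7|->6.5, |7|->6.5, |5|->4, |4|->2.5, |4|->2.5
Step 3: Attach original signs; sum ranks with positive sign and with negative sign.
W+ = 5 + 4 = 9
W- = 1 + 6.5 + 6.5 + 2.5 + 2.5 = 19
(Check: W+ + W- = 28 should equal n(n+1)/2 = 28.)
Step 4: Test statistic W = min(W+, W-) = 9.
Step 5: Ties in |d|, so use the tie-corrected normal approximation.
        E[W] = n(n+1)/4 = 7*8/4 = 14.
        Tie groups: |d|=4 (t=2), |d|=7 (t=2); sum(t^3 - t) = 12.
        Var[W] = n(n+1)(2n+1)/24 - sum(t^3-t)/48 = 840/24 - 12/48 = 34.75.
        z = (W - E[W]) / sqrt(Var[W]) = (9 - 14) / 5.8949 = -0.8482.
        Two-sided p = 2*Phi(z) = 0.396333.
Step 6: alpha = 0.05. fail to reject H0.

W+ = 9, W- = 19, W = min = 9, p = 0.396333, fail to reject H0.


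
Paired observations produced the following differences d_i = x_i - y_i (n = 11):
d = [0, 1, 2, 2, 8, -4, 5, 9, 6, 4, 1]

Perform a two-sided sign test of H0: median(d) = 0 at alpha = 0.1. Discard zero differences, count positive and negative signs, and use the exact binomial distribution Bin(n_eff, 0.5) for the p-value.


Step 1: Discard zero differences. Original n = 11; n_eff = number of nonzero differences = 10.
Nonzero differences (with sign): +1, +2, +2, +8, -4, +5, +9, +6, +4, +1
Step 2: Count signs: positive = 9, negative = 1.
Step 3: Under H0: P(positive) = 0.5, so the number of positives S ~ Bin(10, 0.5).
Step 4: Two-sided exact p-value = sum of Bin(10,0.5) probabilities at or below the observed probability = 0.021484.
Step 5: alpha = 0.1. reject H0.

n_eff = 10, pos = 9, neg = 1, p = 0.021484, reject H0.


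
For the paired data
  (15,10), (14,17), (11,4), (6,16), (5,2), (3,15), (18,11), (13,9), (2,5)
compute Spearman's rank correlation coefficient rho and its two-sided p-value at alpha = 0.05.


Step 1: Rank x and y separately (midranks; no ties here).
rank(x): 15->8, 14->7, 11->5, 6->4, 5->3, 3->2, 18->9, 13->6, 2->1
rank(y): 10->5, 17->9, 4->2, 16->8, 2->1, 15->7, 11->6, 9->4, 5->3
Step 2: d_i = R_x(i) - R_y(i); compute d_i^2.
  (8-5)^2=9, (7-9)^2=4, (5-2)^2=9, (4-8)^2=16, (3-1)^2=4, (2-7)^2=25, (9-6)^2=9, (6-4)^2=4, (1-3)^2=4
sum(d^2) = 84.
Step 3: rho = 1 - 6*84 / (9*(9^2 - 1)) = 1 - 504/720 = 0.300000.
Step 4: Under H0, t = rho * sqrt((n-2)/(1-rho^2)) = 0.8321 ~ t(7).
Step 5: Two-sided p-value from the t-distribution with 7 df = 0.432845.
Step 6: alpha = 0.05. fail to reject H0.

rho = 0.3000, p = 0.432845, fail to reject H0 at alpha = 0.05.


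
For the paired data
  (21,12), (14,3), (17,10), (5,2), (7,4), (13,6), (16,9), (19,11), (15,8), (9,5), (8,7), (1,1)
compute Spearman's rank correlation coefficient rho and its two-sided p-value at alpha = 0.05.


Step 1: Rank x and y separately (midranks; no ties here).
rank(x): 21->12, 14->7, 17->10, 5->2, 7->3, 13->6, 16->9, 19->11, 15->8, 9->5, 8->4, 1->1
rank(y): 12->12, 3->3, 10->10, 2->2, 4->4, 6->6, 9->9, 11->11, 8->8, 5->5, 7->7, 1->1
Step 2: d_i = R_x(i) - R_y(i); compute d_i^2.
  (12-12)^2=0, (7-3)^2=16, (10-10)^2=0, (2-2)^2=0, (3-4)^2=1, (6-6)^2=0, (9-9)^2=0, (11-11)^2=0, (8-8)^2=0, (5-5)^2=0, (4-7)^2=9, (1-1)^2=0
sum(d^2) = 26.
Step 3: rho = 1 - 6*26 / (12*(12^2 - 1)) = 1 - 156/1716 = 0.909091.
Step 4: Under H0, t = rho * sqrt((n-2)/(1-rho^2)) = 6.9007 ~ t(10).
Step 5: Two-sided p-value from the t-distribution with 10 df = 0.000042.
Step 6: alpha = 0.05. reject H0.

rho = 0.9091, p = 0.000042, reject H0 at alpha = 0.05.


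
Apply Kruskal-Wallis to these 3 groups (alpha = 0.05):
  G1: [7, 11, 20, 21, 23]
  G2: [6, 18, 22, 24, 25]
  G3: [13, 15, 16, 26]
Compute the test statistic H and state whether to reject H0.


Step 1: Combine all N = 14 observations and assign midranks.
sorted (value, group, rank): (6,G2,1), (7,G1,2), (11,G1,3), (13,G3,4), (15,G3,5), (16,G3,6), (18,G2,7), (20,G1,8), (21,G1,9), (22,G2,10), (23,G1,11), (24,G2,12), (25,G2,13), (26,G3,14)
Step 2: Sum ranks within each group.
R_1 = 33 (n_1 = 5)
R_2 = 43 (n_2 = 5)
R_3 = 29 (n_3 = 4)
Step 3: H = 12/(N(N+1)) * sum(R_i^2/n_i) - 3(N+1)
     = 12/(14*15) * (33^2/5 + 43^2/5 + 29^2/4) - 3*15
     = 0.057143 * 797.85 - 45
     = 0.591429.
Step 4: No ties, so H is used without correction.
Step 5: Under H0, H ~ chi^2(2); p-value = 0.744000.
Step 6: alpha = 0.05. fail to reject H0.

H = 0.5914, df = 2, p = 0.744000, fail to reject H0.


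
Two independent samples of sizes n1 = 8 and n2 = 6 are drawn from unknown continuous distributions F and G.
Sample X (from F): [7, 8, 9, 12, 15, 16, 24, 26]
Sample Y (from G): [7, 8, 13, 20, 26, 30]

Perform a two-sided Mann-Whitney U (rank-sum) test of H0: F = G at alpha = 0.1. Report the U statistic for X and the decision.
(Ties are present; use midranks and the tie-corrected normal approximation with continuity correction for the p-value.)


Step 1: Combine and sort all 14 observations; assign midranks.
sorted (value, group): (7,X), (7,Y), (8,X), (8,Y), (9,X), (12,X), (13,Y), (15,X), (16,X), (20,Y), (24,X), (26,X), (26,Y), (30,Y)
ranks: 7->1.5, 7->1.5, 8->3.5, 8->3.5, 9->5, 12->6, 13->7, 15->8, 16->9, 20->10, 24->11, 26->12.5, 26->12.5, 30->14
Step 2: Rank sum for X: R1 = 1.5 + 3.5 + 5 + 6 + 8 + 9 + 11 + 12.5 = 56.5.
Step 3: U_X = R1 - n1(n1+1)/2 = 56.5 - 8*9/2 = 56.5 - 36 = 20.5.
       U_Y = n1*n2 - U_X = 48 - 20.5 = 27.5.
Step 4: Ties are present, so use the tie-corrected normal approximation (with continuity correction) for the p-value.
Step 5: p-value = 0.697586; compare to alpha = 0.1. fail to reject H0.

U_X = 20.5, p = 0.697586, fail to reject H0 at alpha = 0.1.


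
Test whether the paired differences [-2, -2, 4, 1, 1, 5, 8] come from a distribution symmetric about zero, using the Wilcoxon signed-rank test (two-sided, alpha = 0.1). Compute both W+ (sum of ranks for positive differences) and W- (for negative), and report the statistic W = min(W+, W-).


Step 1: Drop any zero differences (none here) and take |d_i|.
|d| = [2, 2, 4, 1, 1, 5, 8]
Step 2: Midrank |d_i| (ties get averaged ranks).
ranks: |2|->3.5, |2|->3.5, |4|->5, |1|->1.5, |1|->1.5, |5|->6, |8|->7
Step 3: Attach original signs; sum ranks with positive sign and with negative sign.
W+ = 5 + 1.5 + 1.5 + 6 + 7 = 21
W- = 3.5 + 3.5 = 7
(Check: W+ + W- = 28 should equal n(n+1)/2 = 28.)
Step 4: Test statistic W = min(W+, W-) = 7.
Step 5: Ties in |d|, so use the tie-corrected normal approximation.
        E[W] = n(n+1)/4 = 7*8/4 = 14.
        Tie groups: |d|=1 (t=2), |d|=2 (t=2); sum(t^3 - t) = 12.
        Var[W] = n(n+1)(2n+1)/24 - sum(t^3-t)/48 = 840/24 - 12/48 = 34.75.
        z = (W - E[W]) / sqrt(Var[W]) = (7 - 14) / 5.8949 = -1.1875.
        Two-sided p = 2*Phi(z) = 0.235044.
Step 6: alpha = 0.1. fail to reject H0.

W+ = 21, W- = 7, W = min = 7, p = 0.235044, fail to reject H0.


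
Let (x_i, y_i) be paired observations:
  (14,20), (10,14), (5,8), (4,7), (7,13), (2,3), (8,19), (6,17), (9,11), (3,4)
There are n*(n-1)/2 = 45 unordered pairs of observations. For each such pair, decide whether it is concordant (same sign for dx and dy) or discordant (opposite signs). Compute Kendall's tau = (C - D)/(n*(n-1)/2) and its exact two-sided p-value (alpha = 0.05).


Step 1: Enumerate the 45 unordered pairs (i,j) with i<j and classify each by sign(x_j-x_i) * sign(y_j-y_i).
  (1,2):dx=-4,dy=-6->C; (1,3):dx=-9,dy=-12->C; (1,4):dx=-10,dy=-13->C; (1,5):dx=-7,dy=-7->C
  (1,6):dx=-12,dy=-17->C; (1,7):dx=-6,dy=-1->C; (1,8):dx=-8,dy=-3->C; (1,9):dx=-5,dy=-9->C
  (1,10):dx=-11,dy=-16->C; (2,3):dx=-5,dy=-6->C; (2,4):dx=-6,dy=-7->C; (2,5):dx=-3,dy=-1->C
  (2,6):dx=-8,dy=-11->C; (2,7):dx=-2,dy=+5->D; (2,8):dx=-4,dy=+3->D; (2,9):dx=-1,dy=-3->C
  (2,10):dx=-7,dy=-10->C; (3,4):dx=-1,dy=-1->C; (3,5):dx=+2,dy=+5->C; (3,6):dx=-3,dy=-5->C
  (3,7):dx=+3,dy=+11->C; (3,8):dx=+1,dy=+9->C; (3,9):dx=+4,dy=+3->C; (3,10):dx=-2,dy=-4->C
  (4,5):dx=+3,dy=+6->C; (4,6):dx=-2,dy=-4->C; (4,7):dx=+4,dy=+12->C; (4,8):dx=+2,dy=+10->C
  (4,9):dx=+5,dy=+4->C; (4,10):dx=-1,dy=-3->C; (5,6):dx=-5,dy=-10->C; (5,7):dx=+1,dy=+6->C
  (5,8):dx=-1,dy=+4->D; (5,9):dx=+2,dy=-2->D; (5,10):dx=-4,dy=-9->C; (6,7):dx=+6,dy=+16->C
  (6,8):dx=+4,dy=+14->C; (6,9):dx=+7,dy=+8->C; (6,10):dx=+1,dy=+1->C; (7,8):dx=-2,dy=-2->C
  (7,9):dx=+1,dy=-8->D; (7,10):dx=-5,dy=-15->C; (8,9):dx=+3,dy=-6->D; (8,10):dx=-3,dy=-13->C
  (9,10):dx=-6,dy=-7->C
Step 2: C = 39, D = 6, total pairs = 45.
Step 3: tau = (C - D)/(n(n-1)/2) = (39 - 6)/45 = 0.733333.
Step 4: Exact two-sided p-value (enumerate n! = 3628800 permutations of y under H0): p = 0.002213.
Step 5: alpha = 0.05. reject H0.

tau_b = 0.7333 (C=39, D=6), p = 0.002213, reject H0.


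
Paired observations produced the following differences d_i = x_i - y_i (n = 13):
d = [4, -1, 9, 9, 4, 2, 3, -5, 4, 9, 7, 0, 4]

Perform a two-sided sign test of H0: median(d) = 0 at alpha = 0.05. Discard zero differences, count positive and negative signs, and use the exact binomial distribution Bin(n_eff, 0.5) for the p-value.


Step 1: Discard zero differences. Original n = 13; n_eff = number of nonzero differences = 12.
Nonzero differences (with sign): +4, -1, +9, +9, +4, +2, +3, -5, +4, +9, +7, +4
Step 2: Count signs: positive = 10, negative = 2.
Step 3: Under H0: P(positive) = 0.5, so the number of positives S ~ Bin(12, 0.5).
Step 4: Two-sided exact p-value = sum of Bin(12,0.5) probabilities at or below the observed probability = 0.038574.
Step 5: alpha = 0.05. reject H0.

n_eff = 12, pos = 10, neg = 2, p = 0.038574, reject H0.


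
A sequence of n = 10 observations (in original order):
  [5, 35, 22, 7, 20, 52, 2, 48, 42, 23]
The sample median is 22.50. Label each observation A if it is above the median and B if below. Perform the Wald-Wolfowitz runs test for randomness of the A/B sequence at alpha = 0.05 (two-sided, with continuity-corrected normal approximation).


Step 1: Compute median = 22.50; label A = above, B = below.
Labels in order: BABBBABAAA  (n_A = 5, n_B = 5)
Step 2: Count runs R = 6.
Step 3: Under H0 (random ordering), E[R] = 2*n_A*n_B/(n_A+n_B) + 1 = 2*5*5/10 + 1 = 6.0000.
        Var[R] = 2*n_A*n_B*(2*n_A*n_B - n_A - n_B) / ((n_A+n_B)^2 * (n_A+n_B-1)) = 2000/900 = 2.2222.
        SD[R] = 1.4907.
Step 4: R = E[R], so z = 0 with no continuity correction.
Step 5: Two-sided p-value via normal approximation = 2*(1 - Phi(|z|)) = 1.000000.
Step 6: alpha = 0.05. fail to reject H0.

R = 6, z = 0.0000, p = 1.000000, fail to reject H0.


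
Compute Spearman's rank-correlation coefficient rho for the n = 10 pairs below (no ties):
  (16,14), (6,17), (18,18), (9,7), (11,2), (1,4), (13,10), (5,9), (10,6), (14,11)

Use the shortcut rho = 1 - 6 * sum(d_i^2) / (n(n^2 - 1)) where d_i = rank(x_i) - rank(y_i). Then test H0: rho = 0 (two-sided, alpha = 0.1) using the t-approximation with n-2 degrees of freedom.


Step 1: Rank x and y separately (midranks; no ties here).
rank(x): 16->9, 6->3, 18->10, 9->4, 11->6, 1->1, 13->7, 5->2, 10->5, 14->8
rank(y): 14->8, 17->9, 18->10, 7->4, 2->1, 4->2, 10->6, 9->5, 6->3, 11->7
Step 2: d_i = R_x(i) - R_y(i); compute d_i^2.
  (9-8)^2=1, (3-9)^2=36, (10-10)^2=0, (4-4)^2=0, (6-1)^2=25, (1-2)^2=1, (7-6)^2=1, (2-5)^2=9, (5-3)^2=4, (8-7)^2=1
sum(d^2) = 78.
Step 3: rho = 1 - 6*78 / (10*(10^2 - 1)) = 1 - 468/990 = 0.527273.
Step 4: Under H0, t = rho * sqrt((n-2)/(1-rho^2)) = 1.7552 ~ t(8).
Step 5: Two-sided p-value from the t-distribution with 8 df = 0.117308.
Step 6: alpha = 0.1. fail to reject H0.

rho = 0.5273, p = 0.117308, fail to reject H0 at alpha = 0.1.


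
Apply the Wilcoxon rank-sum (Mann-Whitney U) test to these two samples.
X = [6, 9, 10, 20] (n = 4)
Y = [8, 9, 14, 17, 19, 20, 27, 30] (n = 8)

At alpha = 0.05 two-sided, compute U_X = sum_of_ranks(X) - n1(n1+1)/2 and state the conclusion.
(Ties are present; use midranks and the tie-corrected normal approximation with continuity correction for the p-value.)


Step 1: Combine and sort all 12 observations; assign midranks.
sorted (value, group): (6,X), (8,Y), (9,X), (9,Y), (10,X), (14,Y), (17,Y), (19,Y), (20,X), (20,Y), (27,Y), (30,Y)
ranks: 6->1, 8->2, 9->3.5, 9->3.5, 10->5, 14->6, 17->7, 19->8, 20->9.5, 20->9.5, 27->11, 30->12
Step 2: Rank sum for X: R1 = 1 + 3.5 + 5 + 9.5 = 19.
Step 3: U_X = R1 - n1(n1+1)/2 = 19 - 4*5/2 = 19 - 10 = 9.
       U_Y = n1*n2 - U_X = 32 - 9 = 23.
Step 4: Ties are present, so use the tie-corrected normal approximation (with continuity correction) for the p-value.
Step 5: p-value = 0.267926; compare to alpha = 0.05. fail to reject H0.

U_X = 9, p = 0.267926, fail to reject H0 at alpha = 0.05.


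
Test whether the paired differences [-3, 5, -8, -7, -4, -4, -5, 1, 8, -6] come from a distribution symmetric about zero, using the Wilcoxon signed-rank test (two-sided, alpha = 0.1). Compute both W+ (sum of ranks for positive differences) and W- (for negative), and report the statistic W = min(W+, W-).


Step 1: Drop any zero differences (none here) and take |d_i|.
|d| = [3, 5, 8, 7, 4, 4, 5, 1, 8, 6]
Step 2: Midrank |d_i| (ties get averaged ranks).
ranks: |3|->2, |5|->5.5, |8|->9.5, |7|->8, |4|->3.5, |4|->3.5, |5|->5.5, |1|->1, |8|->9.5, |6|->7
Step 3: Attach original signs; sum ranks with positive sign and with negative sign.
W+ = 5.5 + 1 + 9.5 = 16
W- = 2 + 9.5 + 8 + 3.5 + 3.5 + 5.5 + 7 = 39
(Check: W+ + W- = 55 should equal n(n+1)/2 = 55.)
Step 4: Test statistic W = min(W+, W-) = 16.
Step 5: Ties in |d|, so use the tie-corrected normal approximation.
        E[W] = n(n+1)/4 = 10*11/4 = 27.5.
        Tie groups: |d|=4 (t=2), |d|=5 (t=2), |d|=8 (t=2); sum(t^3 - t) = 18.
        Var[W] = n(n+1)(2n+1)/24 - sum(t^3-t)/48 = 2310/24 - 18/48 = 95.875.
        z = (W - E[W]) / sqrt(Var[W]) = (16 - 27.5) / 9.7916 = -1.1745.
        Two-sided p = 2*Phi(z) = 0.240203.
Step 6: alpha = 0.1. fail to reject H0.

W+ = 16, W- = 39, W = min = 16, p = 0.240203, fail to reject H0.


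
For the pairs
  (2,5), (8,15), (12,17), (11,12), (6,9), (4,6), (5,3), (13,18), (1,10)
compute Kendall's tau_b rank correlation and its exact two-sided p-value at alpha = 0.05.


Step 1: Enumerate the 36 unordered pairs (i,j) with i<j and classify each by sign(x_j-x_i) * sign(y_j-y_i).
  (1,2):dx=+6,dy=+10->C; (1,3):dx=+10,dy=+12->C; (1,4):dx=+9,dy=+7->C; (1,5):dx=+4,dy=+4->C
  (1,6):dx=+2,dy=+1->C; (1,7):dx=+3,dy=-2->D; (1,8):dx=+11,dy=+13->C; (1,9):dx=-1,dy=+5->D
  (2,3):dx=+4,dy=+2->C; (2,4):dx=+3,dy=-3->D; (2,5):dx=-2,dy=-6->C; (2,6):dx=-4,dy=-9->C
  (2,7):dx=-3,dy=-12->C; (2,8):dx=+5,dy=+3->C; (2,9):dx=-7,dy=-5->C; (3,4):dx=-1,dy=-5->C
  (3,5):dx=-6,dy=-8->C; (3,6):dx=-8,dy=-11->C; (3,7):dx=-7,dy=-14->C; (3,8):dx=+1,dy=+1->C
  (3,9):dx=-11,dy=-7->C; (4,5):dx=-5,dy=-3->C; (4,6):dx=-7,dy=-6->C; (4,7):dx=-6,dy=-9->C
  (4,8):dx=+2,dy=+6->C; (4,9):dx=-10,dy=-2->C; (5,6):dx=-2,dy=-3->C; (5,7):dx=-1,dy=-6->C
  (5,8):dx=+7,dy=+9->C; (5,9):dx=-5,dy=+1->D; (6,7):dx=+1,dy=-3->D; (6,8):dx=+9,dy=+12->C
  (6,9):dx=-3,dy=+4->D; (7,8):dx=+8,dy=+15->C; (7,9):dx=-4,dy=+7->D; (8,9):dx=-12,dy=-8->C
Step 2: C = 29, D = 7, total pairs = 36.
Step 3: tau = (C - D)/(n(n-1)/2) = (29 - 7)/36 = 0.611111.
Step 4: Exact two-sided p-value (enumerate n! = 362880 permutations of y under H0): p = 0.024741.
Step 5: alpha = 0.05. reject H0.

tau_b = 0.6111 (C=29, D=7), p = 0.024741, reject H0.


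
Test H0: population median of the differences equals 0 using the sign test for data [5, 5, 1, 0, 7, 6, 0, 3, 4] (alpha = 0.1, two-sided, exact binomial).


Step 1: Discard zero differences. Original n = 9; n_eff = number of nonzero differences = 7.
Nonzero differences (with sign): +5, +5, +1, +7, +6, +3, +4
Step 2: Count signs: positive = 7, negative = 0.
Step 3: Under H0: P(positive) = 0.5, so the number of positives S ~ Bin(7, 0.5).
Step 4: Two-sided exact p-value = sum of Bin(7,0.5) probabilities at or below the observed probability = 0.015625.
Step 5: alpha = 0.1. reject H0.

n_eff = 7, pos = 7, neg = 0, p = 0.015625, reject H0.


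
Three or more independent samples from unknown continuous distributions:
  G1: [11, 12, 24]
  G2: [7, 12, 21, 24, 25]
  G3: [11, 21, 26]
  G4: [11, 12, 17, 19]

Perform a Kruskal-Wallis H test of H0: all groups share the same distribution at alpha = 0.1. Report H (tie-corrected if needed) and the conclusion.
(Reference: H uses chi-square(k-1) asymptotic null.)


Step 1: Combine all N = 15 observations and assign midranks.
sorted (value, group, rank): (7,G2,1), (11,G1,3), (11,G3,3), (11,G4,3), (12,G1,6), (12,G2,6), (12,G4,6), (17,G4,8), (19,G4,9), (21,G2,10.5), (21,G3,10.5), (24,G1,12.5), (24,G2,12.5), (25,G2,14), (26,G3,15)
Step 2: Sum ranks within each group.
R_1 = 21.5 (n_1 = 3)
R_2 = 44 (n_2 = 5)
R_3 = 28.5 (n_3 = 3)
R_4 = 26 (n_4 = 4)
Step 3: H = 12/(N(N+1)) * sum(R_i^2/n_i) - 3(N+1)
     = 12/(15*16) * (21.5^2/3 + 44^2/5 + 28.5^2/3 + 26^2/4) - 3*16
     = 0.050000 * 981.033 - 48
     = 1.051667.
Step 4: Ties present; correction factor C = 1 - 60/(15^3 - 15) = 0.982143. Corrected H = 1.051667 / 0.982143 = 1.070788.
Step 5: Under H0, H ~ chi^2(3); p-value = 0.784130.
Step 6: alpha = 0.1. fail to reject H0.

H = 1.0708, df = 3, p = 0.784130, fail to reject H0.


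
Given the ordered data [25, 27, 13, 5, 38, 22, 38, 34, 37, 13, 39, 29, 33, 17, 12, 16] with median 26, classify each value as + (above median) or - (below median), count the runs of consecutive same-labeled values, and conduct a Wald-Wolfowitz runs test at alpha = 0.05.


Step 1: Compute median = 26; label A = above, B = below.
Labels in order: BABBABAAABAAABBB  (n_A = 8, n_B = 8)
Step 2: Count runs R = 9.
Step 3: Under H0 (random ordering), E[R] = 2*n_A*n_B/(n_A+n_B) + 1 = 2*8*8/16 + 1 = 9.0000.
        Var[R] = 2*n_A*n_B*(2*n_A*n_B - n_A - n_B) / ((n_A+n_B)^2 * (n_A+n_B-1)) = 14336/3840 = 3.7333.
        SD[R] = 1.9322.
Step 4: R = E[R], so z = 0 with no continuity correction.
Step 5: Two-sided p-value via normal approximation = 2*(1 - Phi(|z|)) = 1.000000.
Step 6: alpha = 0.05. fail to reject H0.

R = 9, z = 0.0000, p = 1.000000, fail to reject H0.


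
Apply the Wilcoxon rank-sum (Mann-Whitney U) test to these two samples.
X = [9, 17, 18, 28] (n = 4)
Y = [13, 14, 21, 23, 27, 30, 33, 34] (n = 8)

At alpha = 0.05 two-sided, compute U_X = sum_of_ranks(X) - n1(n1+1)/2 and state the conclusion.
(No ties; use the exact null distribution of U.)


Step 1: Combine and sort all 12 observations; assign midranks.
sorted (value, group): (9,X), (13,Y), (14,Y), (17,X), (18,X), (21,Y), (23,Y), (27,Y), (28,X), (30,Y), (33,Y), (34,Y)
ranks: 9->1, 13->2, 14->3, 17->4, 18->5, 21->6, 23->7, 27->8, 28->9, 30->10, 33->11, 34->12
Step 2: Rank sum for X: R1 = 1 + 4 + 5 + 9 = 19.
Step 3: U_X = R1 - n1(n1+1)/2 = 19 - 4*5/2 = 19 - 10 = 9.
       U_Y = n1*n2 - U_X = 32 - 9 = 23.
Step 4: No ties, so the exact null distribution of U (based on enumerating the C(12,4) = 495 equally likely rank assignments) gives the two-sided p-value.
Step 5: p-value = 0.282828; compare to alpha = 0.05. fail to reject H0.

U_X = 9, p = 0.282828, fail to reject H0 at alpha = 0.05.


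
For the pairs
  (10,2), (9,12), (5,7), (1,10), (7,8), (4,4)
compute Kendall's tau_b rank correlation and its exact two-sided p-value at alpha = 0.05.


Step 1: Enumerate the 15 unordered pairs (i,j) with i<j and classify each by sign(x_j-x_i) * sign(y_j-y_i).
  (1,2):dx=-1,dy=+10->D; (1,3):dx=-5,dy=+5->D; (1,4):dx=-9,dy=+8->D; (1,5):dx=-3,dy=+6->D
  (1,6):dx=-6,dy=+2->D; (2,3):dx=-4,dy=-5->C; (2,4):dx=-8,dy=-2->C; (2,5):dx=-2,dy=-4->C
  (2,6):dx=-5,dy=-8->C; (3,4):dx=-4,dy=+3->D; (3,5):dx=+2,dy=+1->C; (3,6):dx=-1,dy=-3->C
  (4,5):dx=+6,dy=-2->D; (4,6):dx=+3,dy=-6->D; (5,6):dx=-3,dy=-4->C
Step 2: C = 7, D = 8, total pairs = 15.
Step 3: tau = (C - D)/(n(n-1)/2) = (7 - 8)/15 = -0.066667.
Step 4: Exact two-sided p-value (enumerate n! = 720 permutations of y under H0): p = 1.000000.
Step 5: alpha = 0.05. fail to reject H0.

tau_b = -0.0667 (C=7, D=8), p = 1.000000, fail to reject H0.


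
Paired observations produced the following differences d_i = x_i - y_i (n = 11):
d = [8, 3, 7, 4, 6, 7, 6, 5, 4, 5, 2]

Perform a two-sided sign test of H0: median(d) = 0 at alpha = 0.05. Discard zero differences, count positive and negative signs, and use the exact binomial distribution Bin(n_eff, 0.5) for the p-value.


Step 1: Discard zero differences. Original n = 11; n_eff = number of nonzero differences = 11.
Nonzero differences (with sign): +8, +3, +7, +4, +6, +7, +6, +5, +4, +5, +2
Step 2: Count signs: positive = 11, negative = 0.
Step 3: Under H0: P(positive) = 0.5, so the number of positives S ~ Bin(11, 0.5).
Step 4: Two-sided exact p-value = sum of Bin(11,0.5) probabilities at or below the observed probability = 0.000977.
Step 5: alpha = 0.05. reject H0.

n_eff = 11, pos = 11, neg = 0, p = 0.000977, reject H0.


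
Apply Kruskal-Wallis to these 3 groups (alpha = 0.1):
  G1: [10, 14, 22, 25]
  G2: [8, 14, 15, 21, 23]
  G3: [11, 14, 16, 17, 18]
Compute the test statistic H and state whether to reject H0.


Step 1: Combine all N = 14 observations and assign midranks.
sorted (value, group, rank): (8,G2,1), (10,G1,2), (11,G3,3), (14,G1,5), (14,G2,5), (14,G3,5), (15,G2,7), (16,G3,8), (17,G3,9), (18,G3,10), (21,G2,11), (22,G1,12), (23,G2,13), (25,G1,14)
Step 2: Sum ranks within each group.
R_1 = 33 (n_1 = 4)
R_2 = 37 (n_2 = 5)
R_3 = 35 (n_3 = 5)
Step 3: H = 12/(N(N+1)) * sum(R_i^2/n_i) - 3(N+1)
     = 12/(14*15) * (33^2/4 + 37^2/5 + 35^2/5) - 3*15
     = 0.057143 * 791.05 - 45
     = 0.202857.
Step 4: Ties present; correction factor C = 1 - 24/(14^3 - 14) = 0.991209. Corrected H = 0.202857 / 0.991209 = 0.204656.
Step 5: Under H0, H ~ chi^2(2); p-value = 0.902733.
Step 6: alpha = 0.1. fail to reject H0.

H = 0.2047, df = 2, p = 0.902733, fail to reject H0.


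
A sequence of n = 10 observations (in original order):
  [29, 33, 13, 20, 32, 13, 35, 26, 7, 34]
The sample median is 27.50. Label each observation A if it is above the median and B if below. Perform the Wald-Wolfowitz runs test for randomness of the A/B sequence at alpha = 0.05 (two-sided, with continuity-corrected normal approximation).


Step 1: Compute median = 27.50; label A = above, B = below.
Labels in order: AABBABABBA  (n_A = 5, n_B = 5)
Step 2: Count runs R = 7.
Step 3: Under H0 (random ordering), E[R] = 2*n_A*n_B/(n_A+n_B) + 1 = 2*5*5/10 + 1 = 6.0000.
        Var[R] = 2*n_A*n_B*(2*n_A*n_B - n_A - n_B) / ((n_A+n_B)^2 * (n_A+n_B-1)) = 2000/900 = 2.2222.
        SD[R] = 1.4907.
Step 4: Continuity-corrected z = (R - 0.5 - E[R]) / SD[R] = (7 - 0.5 - 6.0000) / 1.4907 = 0.3354.
Step 5: Two-sided p-value via normal approximation = 2*(1 - Phi(|z|)) = 0.737316.
Step 6: alpha = 0.05. fail to reject H0.

R = 7, z = 0.3354, p = 0.737316, fail to reject H0.


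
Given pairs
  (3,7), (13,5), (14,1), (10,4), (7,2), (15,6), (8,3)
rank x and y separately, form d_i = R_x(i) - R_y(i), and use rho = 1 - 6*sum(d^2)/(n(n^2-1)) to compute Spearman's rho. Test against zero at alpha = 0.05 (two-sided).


Step 1: Rank x and y separately (midranks; no ties here).
rank(x): 3->1, 13->5, 14->6, 10->4, 7->2, 15->7, 8->3
rank(y): 7->7, 5->5, 1->1, 4->4, 2->2, 6->6, 3->3
Step 2: d_i = R_x(i) - R_y(i); compute d_i^2.
  (1-7)^2=36, (5-5)^2=0, (6-1)^2=25, (4-4)^2=0, (2-2)^2=0, (7-6)^2=1, (3-3)^2=0
sum(d^2) = 62.
Step 3: rho = 1 - 6*62 / (7*(7^2 - 1)) = 1 - 372/336 = -0.107143.
Step 4: Under H0, t = rho * sqrt((n-2)/(1-rho^2)) = -0.2410 ~ t(5).
Step 5: Two-sided p-value from the t-distribution with 5 df = 0.819151.
Step 6: alpha = 0.05. fail to reject H0.

rho = -0.1071, p = 0.819151, fail to reject H0 at alpha = 0.05.


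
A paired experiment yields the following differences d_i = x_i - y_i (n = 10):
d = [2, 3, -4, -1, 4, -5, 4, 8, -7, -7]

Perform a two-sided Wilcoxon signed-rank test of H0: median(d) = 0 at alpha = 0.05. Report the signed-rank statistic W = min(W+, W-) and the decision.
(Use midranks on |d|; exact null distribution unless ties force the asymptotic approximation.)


Step 1: Drop any zero differences (none here) and take |d_i|.
|d| = [2, 3, 4, 1, 4, 5, 4, 8, 7, 7]
Step 2: Midrank |d_i| (ties get averaged ranks).
ranks: |2|->2, |3|->3, |4|->5, |1|->1, |4|->5, |5|->7, |4|->5, |8|->10, |7|->8.5, |7|->8.5
Step 3: Attach original signs; sum ranks with positive sign and with negative sign.
W+ = 2 + 3 + 5 + 5 + 10 = 25
W- = 5 + 1 + 7 + 8.5 + 8.5 = 30
(Check: W+ + W- = 55 should equal n(n+1)/2 = 55.)
Step 4: Test statistic W = min(W+, W-) = 25.
Step 5: Ties in |d|, so use the tie-corrected normal approximation.
        E[W] = n(n+1)/4 = 10*11/4 = 27.5.
        Tie groups: |d|=4 (t=3), |d|=7 (t=2); sum(t^3 - t) = 30.
        Var[W] = n(n+1)(2n+1)/24 - sum(t^3-t)/48 = 2310/24 - 30/48 = 95.625.
        z = (W - E[W]) / sqrt(Var[W]) = (25 - 27.5) / 9.7788 = -0.2557.
        Two-sided p = 2*Phi(z) = 0.798217.
Step 6: alpha = 0.05. fail to reject H0.

W+ = 25, W- = 30, W = min = 25, p = 0.798217, fail to reject H0.


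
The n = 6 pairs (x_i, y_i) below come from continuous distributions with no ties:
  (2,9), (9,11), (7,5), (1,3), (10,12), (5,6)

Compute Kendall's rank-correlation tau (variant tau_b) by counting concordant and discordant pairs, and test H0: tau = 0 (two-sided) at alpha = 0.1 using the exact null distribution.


Step 1: Enumerate the 15 unordered pairs (i,j) with i<j and classify each by sign(x_j-x_i) * sign(y_j-y_i).
  (1,2):dx=+7,dy=+2->C; (1,3):dx=+5,dy=-4->D; (1,4):dx=-1,dy=-6->C; (1,5):dx=+8,dy=+3->C
  (1,6):dx=+3,dy=-3->D; (2,3):dx=-2,dy=-6->C; (2,4):dx=-8,dy=-8->C; (2,5):dx=+1,dy=+1->C
  (2,6):dx=-4,dy=-5->C; (3,4):dx=-6,dy=-2->C; (3,5):dx=+3,dy=+7->C; (3,6):dx=-2,dy=+1->D
  (4,5):dx=+9,dy=+9->C; (4,6):dx=+4,dy=+3->C; (5,6):dx=-5,dy=-6->C
Step 2: C = 12, D = 3, total pairs = 15.
Step 3: tau = (C - D)/(n(n-1)/2) = (12 - 3)/15 = 0.600000.
Step 4: Exact two-sided p-value (enumerate n! = 720 permutations of y under H0): p = 0.136111.
Step 5: alpha = 0.1. fail to reject H0.

tau_b = 0.6000 (C=12, D=3), p = 0.136111, fail to reject H0.


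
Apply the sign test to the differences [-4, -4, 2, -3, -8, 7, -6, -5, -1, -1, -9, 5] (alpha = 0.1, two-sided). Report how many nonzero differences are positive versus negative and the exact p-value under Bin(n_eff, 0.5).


Step 1: Discard zero differences. Original n = 12; n_eff = number of nonzero differences = 12.
Nonzero differences (with sign): -4, -4, +2, -3, -8, +7, -6, -5, -1, -1, -9, +5
Step 2: Count signs: positive = 3, negative = 9.
Step 3: Under H0: P(positive) = 0.5, so the number of positives S ~ Bin(12, 0.5).
Step 4: Two-sided exact p-value = sum of Bin(12,0.5) probabilities at or below the observed probability = 0.145996.
Step 5: alpha = 0.1. fail to reject H0.

n_eff = 12, pos = 3, neg = 9, p = 0.145996, fail to reject H0.


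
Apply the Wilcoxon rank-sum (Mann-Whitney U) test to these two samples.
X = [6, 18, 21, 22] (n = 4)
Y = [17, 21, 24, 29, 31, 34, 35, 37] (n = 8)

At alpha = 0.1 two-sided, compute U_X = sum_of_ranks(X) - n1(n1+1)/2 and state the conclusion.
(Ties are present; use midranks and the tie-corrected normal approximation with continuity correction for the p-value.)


Step 1: Combine and sort all 12 observations; assign midranks.
sorted (value, group): (6,X), (17,Y), (18,X), (21,X), (21,Y), (22,X), (24,Y), (29,Y), (31,Y), (34,Y), (35,Y), (37,Y)
ranks: 6->1, 17->2, 18->3, 21->4.5, 21->4.5, 22->6, 24->7, 29->8, 31->9, 34->10, 35->11, 37->12
Step 2: Rank sum for X: R1 = 1 + 3 + 4.5 + 6 = 14.5.
Step 3: U_X = R1 - n1(n1+1)/2 = 14.5 - 4*5/2 = 14.5 - 10 = 4.5.
       U_Y = n1*n2 - U_X = 32 - 4.5 = 27.5.
Step 4: Ties are present, so use the tie-corrected normal approximation (with continuity correction) for the p-value.
Step 5: p-value = 0.061271; compare to alpha = 0.1. reject H0.

U_X = 4.5, p = 0.061271, reject H0 at alpha = 0.1.


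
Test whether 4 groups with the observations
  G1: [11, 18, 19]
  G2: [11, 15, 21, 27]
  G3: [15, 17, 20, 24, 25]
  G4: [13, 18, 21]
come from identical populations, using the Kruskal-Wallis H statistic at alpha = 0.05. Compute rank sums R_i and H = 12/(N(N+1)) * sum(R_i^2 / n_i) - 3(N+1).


Step 1: Combine all N = 15 observations and assign midranks.
sorted (value, group, rank): (11,G1,1.5), (11,G2,1.5), (13,G4,3), (15,G2,4.5), (15,G3,4.5), (17,G3,6), (18,G1,7.5), (18,G4,7.5), (19,G1,9), (20,G3,10), (21,G2,11.5), (21,G4,11.5), (24,G3,13), (25,G3,14), (27,G2,15)
Step 2: Sum ranks within each group.
R_1 = 18 (n_1 = 3)
R_2 = 32.5 (n_2 = 4)
R_3 = 47.5 (n_3 = 5)
R_4 = 22 (n_4 = 3)
Step 3: H = 12/(N(N+1)) * sum(R_i^2/n_i) - 3(N+1)
     = 12/(15*16) * (18^2/3 + 32.5^2/4 + 47.5^2/5 + 22^2/3) - 3*16
     = 0.050000 * 984.646 - 48
     = 1.232292.
Step 4: Ties present; correction factor C = 1 - 24/(15^3 - 15) = 0.992857. Corrected H = 1.232292 / 0.992857 = 1.241157.
Step 5: Under H0, H ~ chi^2(3); p-value = 0.743151.
Step 6: alpha = 0.05. fail to reject H0.

H = 1.2412, df = 3, p = 0.743151, fail to reject H0.


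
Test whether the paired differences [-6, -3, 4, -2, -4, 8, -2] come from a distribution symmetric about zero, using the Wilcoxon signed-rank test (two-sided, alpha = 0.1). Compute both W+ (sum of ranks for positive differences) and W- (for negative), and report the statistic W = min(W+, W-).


Step 1: Drop any zero differences (none here) and take |d_i|.
|d| = [6, 3, 4, 2, 4, 8, 2]
Step 2: Midrank |d_i| (ties get averaged ranks).
ranks: |6|->6, |3|->3, |4|->4.5, |2|->1.5, |4|->4.5, |8|->7, |2|->1.5
Step 3: Attach original signs; sum ranks with positive sign and with negative sign.
W+ = 4.5 + 7 = 11.5
W- = 6 + 3 + 1.5 + 4.5 + 1.5 = 16.5
(Check: W+ + W- = 28 should equal n(n+1)/2 = 28.)
Step 4: Test statistic W = min(W+, W-) = 11.5.
Step 5: Ties in |d|, so use the tie-corrected normal approximation.
        E[W] = n(n+1)/4 = 7*8/4 = 14.
        Tie groups: |d|=2 (t=2), |d|=4 (t=2); sum(t^3 - t) = 12.
        Var[W] = n(n+1)(2n+1)/24 - sum(t^3-t)/48 = 840/24 - 12/48 = 34.75.
        z = (W - E[W]) / sqrt(Var[W]) = (11.5 - 14) / 5.8949 = -0.4241.
        Two-sided p = 2*Phi(z) = 0.671497.
Step 6: alpha = 0.1. fail to reject H0.

W+ = 11.5, W- = 16.5, W = min = 11.5, p = 0.671497, fail to reject H0.


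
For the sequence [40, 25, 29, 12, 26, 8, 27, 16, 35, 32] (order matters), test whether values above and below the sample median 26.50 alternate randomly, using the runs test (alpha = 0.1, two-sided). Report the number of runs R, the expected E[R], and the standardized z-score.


Step 1: Compute median = 26.50; label A = above, B = below.
Labels in order: ABABBBABAA  (n_A = 5, n_B = 5)
Step 2: Count runs R = 7.
Step 3: Under H0 (random ordering), E[R] = 2*n_A*n_B/(n_A+n_B) + 1 = 2*5*5/10 + 1 = 6.0000.
        Var[R] = 2*n_A*n_B*(2*n_A*n_B - n_A - n_B) / ((n_A+n_B)^2 * (n_A+n_B-1)) = 2000/900 = 2.2222.
        SD[R] = 1.4907.
Step 4: Continuity-corrected z = (R - 0.5 - E[R]) / SD[R] = (7 - 0.5 - 6.0000) / 1.4907 = 0.3354.
Step 5: Two-sided p-value via normal approximation = 2*(1 - Phi(|z|)) = 0.737316.
Step 6: alpha = 0.1. fail to reject H0.

R = 7, z = 0.3354, p = 0.737316, fail to reject H0.


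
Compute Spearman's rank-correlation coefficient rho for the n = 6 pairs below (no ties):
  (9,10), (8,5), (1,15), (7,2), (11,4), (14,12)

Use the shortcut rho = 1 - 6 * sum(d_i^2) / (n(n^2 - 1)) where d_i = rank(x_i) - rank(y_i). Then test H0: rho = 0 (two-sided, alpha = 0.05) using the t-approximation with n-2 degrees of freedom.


Step 1: Rank x and y separately (midranks; no ties here).
rank(x): 9->4, 8->3, 1->1, 7->2, 11->5, 14->6
rank(y): 10->4, 5->3, 15->6, 2->1, 4->2, 12->5
Step 2: d_i = R_x(i) - R_y(i); compute d_i^2.
  (4-4)^2=0, (3-3)^2=0, (1-6)^2=25, (2-1)^2=1, (5-2)^2=9, (6-5)^2=1
sum(d^2) = 36.
Step 3: rho = 1 - 6*36 / (6*(6^2 - 1)) = 1 - 216/210 = -0.028571.
Step 4: Under H0, t = rho * sqrt((n-2)/(1-rho^2)) = -0.0572 ~ t(4).
Step 5: Two-sided p-value from the t-distribution with 4 df = 0.957155.
Step 6: alpha = 0.05. fail to reject H0.

rho = -0.0286, p = 0.957155, fail to reject H0 at alpha = 0.05.


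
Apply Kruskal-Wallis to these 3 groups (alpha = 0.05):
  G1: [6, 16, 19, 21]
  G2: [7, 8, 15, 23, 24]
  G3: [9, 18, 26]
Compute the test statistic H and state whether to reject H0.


Step 1: Combine all N = 12 observations and assign midranks.
sorted (value, group, rank): (6,G1,1), (7,G2,2), (8,G2,3), (9,G3,4), (15,G2,5), (16,G1,6), (18,G3,7), (19,G1,8), (21,G1,9), (23,G2,10), (24,G2,11), (26,G3,12)
Step 2: Sum ranks within each group.
R_1 = 24 (n_1 = 4)
R_2 = 31 (n_2 = 5)
R_3 = 23 (n_3 = 3)
Step 3: H = 12/(N(N+1)) * sum(R_i^2/n_i) - 3(N+1)
     = 12/(12*13) * (24^2/4 + 31^2/5 + 23^2/3) - 3*13
     = 0.076923 * 512.533 - 39
     = 0.425641.
Step 4: No ties, so H is used without correction.
Step 5: Under H0, H ~ chi^2(2); p-value = 0.808301.
Step 6: alpha = 0.05. fail to reject H0.

H = 0.4256, df = 2, p = 0.808301, fail to reject H0.


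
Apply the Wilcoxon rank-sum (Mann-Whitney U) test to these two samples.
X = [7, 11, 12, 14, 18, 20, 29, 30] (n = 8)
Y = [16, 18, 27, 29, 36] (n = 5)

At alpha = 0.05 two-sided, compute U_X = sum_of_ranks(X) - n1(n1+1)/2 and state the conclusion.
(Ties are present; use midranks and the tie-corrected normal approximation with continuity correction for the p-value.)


Step 1: Combine and sort all 13 observations; assign midranks.
sorted (value, group): (7,X), (11,X), (12,X), (14,X), (16,Y), (18,X), (18,Y), (20,X), (27,Y), (29,X), (29,Y), (30,X), (36,Y)
ranks: 7->1, 11->2, 12->3, 14->4, 16->5, 18->6.5, 18->6.5, 20->8, 27->9, 29->10.5, 29->10.5, 30->12, 36->13
Step 2: Rank sum for X: R1 = 1 + 2 + 3 + 4 + 6.5 + 8 + 10.5 + 12 = 47.
Step 3: U_X = R1 - n1(n1+1)/2 = 47 - 8*9/2 = 47 - 36 = 11.
       U_Y = n1*n2 - U_X = 40 - 11 = 29.
Step 4: Ties are present, so use the tie-corrected normal approximation (with continuity correction) for the p-value.
Step 5: p-value = 0.212139; compare to alpha = 0.05. fail to reject H0.

U_X = 11, p = 0.212139, fail to reject H0 at alpha = 0.05.


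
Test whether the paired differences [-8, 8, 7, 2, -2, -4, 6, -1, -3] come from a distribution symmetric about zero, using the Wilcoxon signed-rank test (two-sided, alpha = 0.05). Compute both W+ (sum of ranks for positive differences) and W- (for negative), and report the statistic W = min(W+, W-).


Step 1: Drop any zero differences (none here) and take |d_i|.
|d| = [8, 8, 7, 2, 2, 4, 6, 1, 3]
Step 2: Midrank |d_i| (ties get averaged ranks).
ranks: |8|->8.5, |8|->8.5, |7|->7, |2|->2.5, |2|->2.5, |4|->5, |6|->6, |1|->1, |3|->4
Step 3: Attach original signs; sum ranks with positive sign and with negative sign.
W+ = 8.5 + 7 + 2.5 + 6 = 24
W- = 8.5 + 2.5 + 5 + 1 + 4 = 21
(Check: W+ + W- = 45 should equal n(n+1)/2 = 45.)
Step 4: Test statistic W = min(W+, W-) = 21.
Step 5: Ties in |d|, so use the tie-corrected normal approximation.
        E[W] = n(n+1)/4 = 9*10/4 = 22.5.
        Tie groups: |d|=2 (t=2), |d|=8 (t=2); sum(t^3 - t) = 12.
        Var[W] = n(n+1)(2n+1)/24 - sum(t^3-t)/48 = 1710/24 - 12/48 = 71.
        z = (W - E[W]) / sqrt(Var[W]) = (21 - 22.5) / 8.4261 = -0.1780.
        Two-sided p = 2*Phi(z) = 0.858709.
Step 6: alpha = 0.05. fail to reject H0.

W+ = 24, W- = 21, W = min = 21, p = 0.858709, fail to reject H0.


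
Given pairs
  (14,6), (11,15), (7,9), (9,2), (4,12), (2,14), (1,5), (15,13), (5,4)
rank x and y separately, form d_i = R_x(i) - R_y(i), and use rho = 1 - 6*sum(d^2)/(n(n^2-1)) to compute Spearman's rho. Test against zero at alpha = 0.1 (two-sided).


Step 1: Rank x and y separately (midranks; no ties here).
rank(x): 14->8, 11->7, 7->5, 9->6, 4->3, 2->2, 1->1, 15->9, 5->4
rank(y): 6->4, 15->9, 9->5, 2->1, 12->6, 14->8, 5->3, 13->7, 4->2
Step 2: d_i = R_x(i) - R_y(i); compute d_i^2.
  (8-4)^2=16, (7-9)^2=4, (5-5)^2=0, (6-1)^2=25, (3-6)^2=9, (2-8)^2=36, (1-3)^2=4, (9-7)^2=4, (4-2)^2=4
sum(d^2) = 102.
Step 3: rho = 1 - 6*102 / (9*(9^2 - 1)) = 1 - 612/720 = 0.150000.
Step 4: Under H0, t = rho * sqrt((n-2)/(1-rho^2)) = 0.4014 ~ t(7).
Step 5: Two-sided p-value from the t-distribution with 7 df = 0.700094.
Step 6: alpha = 0.1. fail to reject H0.

rho = 0.1500, p = 0.700094, fail to reject H0 at alpha = 0.1.
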